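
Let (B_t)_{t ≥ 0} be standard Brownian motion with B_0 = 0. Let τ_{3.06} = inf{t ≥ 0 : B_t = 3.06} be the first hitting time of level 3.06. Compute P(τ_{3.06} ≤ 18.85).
P(τ_{3.06} ≤ 18.85) = 2(1 − Φ(3.06/√18.85)) = 2(1 − Φ(0.7048)) ≈ 0.4809

By the reflection principle for standard BM, P(τ_b ≤ t) = 2 · P(B_t ≥ b). Since B_t ~ N(0, t), P(B_t ≥ 3.06) = 1 − Φ(3.06/√t) = 1 − Φ(3.06/√18.85) = 1 − Φ(0.7048) ≈ 0.24047. Doubling: P(τ_{3.06} ≤ 18.85) ≈ 2 · 0.24047 = 0.48094 ≈ 0.4809.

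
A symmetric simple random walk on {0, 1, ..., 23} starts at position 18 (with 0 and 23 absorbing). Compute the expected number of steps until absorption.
E[τ | X_0 = 18] = 90

Let v_k = E[τ | X_0 = k]. Boundary: v_0 = v_23 = 0. Recurrence: v_k = 1 + (v_{k-1} + v_{k+1})/2 for 1 ≤ k ≤ 22. The particular solution to v_k − (v_{k-1} + v_{k+1})/2 = 1 is v_k = −k^2. Adding homogeneous solution A + B k and matching boundaries gives v_k = k (23 − k). Substituting k = 18: v_18 = 18 · 5 = 90.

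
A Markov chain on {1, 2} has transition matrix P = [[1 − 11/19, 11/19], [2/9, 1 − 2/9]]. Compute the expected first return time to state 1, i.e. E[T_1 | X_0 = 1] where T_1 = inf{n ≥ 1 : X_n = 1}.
E[T_1 | X_0 = 1] = 1/π_1 = 137/38

For an irreducible recurrent Markov chain with stationary distribution π, E[T_i | X_0 = i] = 1/π_i (Kac's formula). Here π_1 = (2/9)/(11/19 + 2/9) = (2/9)/(137/171) = 38/137, so E[T_1 | X_0 = 1] = 1/π_1 = (11/19 + 2/9)/(2/9) = (137/171)/(2/9) = 137/38.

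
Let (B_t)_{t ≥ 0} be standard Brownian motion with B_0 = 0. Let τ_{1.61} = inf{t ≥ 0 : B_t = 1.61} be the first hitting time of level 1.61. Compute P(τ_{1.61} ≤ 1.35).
P(τ_{1.61} ≤ 1.35) = 2(1 − Φ(1.61/√1.35)) = 2(1 − Φ(1.3857)) ≈ 0.1658

By the reflection principle for standard BM, P(τ_b ≤ t) = 2 · P(B_t ≥ b). Since B_t ~ N(0, t), P(B_t ≥ 1.61) = 1 − Φ(1.61/√t) = 1 − Φ(1.61/√1.35) = 1 − Φ(1.3857) ≈ 0.08292. Doubling: P(τ_{1.61} ≤ 1.35) ≈ 2 · 0.08292 = 0.16584 ≈ 0.1658.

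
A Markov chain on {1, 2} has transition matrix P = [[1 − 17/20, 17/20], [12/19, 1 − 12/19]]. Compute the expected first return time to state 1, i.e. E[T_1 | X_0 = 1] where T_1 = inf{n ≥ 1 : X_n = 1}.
E[T_1 | X_0 = 1] = 1/π_1 = 563/240

For an irreducible recurrent Markov chain with stationary distribution π, E[T_i | X_0 = i] = 1/π_i (Kac's formula). Here π_1 = (12/19)/(17/20 + 12/19) = (12/19)/(563/380) = 240/563, so E[T_1 | X_0 = 1] = 1/π_1 = (17/20 + 12/19)/(12/19) = (563/380)/(12/19) = 563/240.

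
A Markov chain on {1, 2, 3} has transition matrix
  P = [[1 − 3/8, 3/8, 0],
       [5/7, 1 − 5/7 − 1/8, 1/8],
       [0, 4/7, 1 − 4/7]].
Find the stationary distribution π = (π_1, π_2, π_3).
π = (1280/2099, 672/2099, 147/2099)

This is a birth-death chain on three states, which satisfies detailed balance: π_1 · P_{12} = π_2 · P_{21} and π_2 · P_{23} = π_3 · P_{32}.
From π_1 · 3/8 = π_2 · 5/7: π_2/π_1 = (3/8)/(5/7) = 21/40.
From π_2 · 1/8 = π_3 · 4/7: π_3/π_2 = (1/8)/(4/7) = 7/32.
Take π_1 proportional to 1; then unnormalized π = (1, 21/40, 147/1280). Normalize by dividing by the sum 2099/1280:
  π = (1280/2099, 672/2099, 147/2099).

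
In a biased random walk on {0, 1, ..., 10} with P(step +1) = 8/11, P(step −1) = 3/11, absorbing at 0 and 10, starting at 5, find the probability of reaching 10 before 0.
P(hit 10 before 0) = (1 − (3/8)^5) / (1 − (3/8)^10) = 32768/33011

Let u_k denote P(reach 10 before 0 | start at k). Boundary: u_0 = 0, u_10 = 1. Recurrence: u_k = 8/11·u_{k+1} + 3/11·u_{k-1} for 1 ≤ k ≤ 9. Try u_k = A + B·r^k with r = q/p = (3/11)/(8/11) = 3/8. Substitution satisfies the recurrence; boundary conditions give:
  u_k = (1 − r^k) / (1 − r^N) = (1 − (3/8)^5) / (1 − (3/8)^10) = 32768/33011.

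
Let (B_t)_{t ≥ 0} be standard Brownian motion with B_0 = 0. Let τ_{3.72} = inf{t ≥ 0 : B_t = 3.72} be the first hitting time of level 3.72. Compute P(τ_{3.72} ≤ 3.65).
P(τ_{3.72} ≤ 3.65) = 2(1 − Φ(3.72/√3.65)) = 2(1 − Φ(1.9471)) ≈ 0.0515

By the reflection principle for standard BM, P(τ_b ≤ t) = 2 · P(B_t ≥ b). Since B_t ~ N(0, t), P(B_t ≥ 3.72) = 1 − Φ(3.72/√t) = 1 − Φ(3.72/√3.65) = 1 − Φ(1.9471) ≈ 0.02576. Doubling: P(τ_{3.72} ≤ 3.65) ≈ 2 · 0.02576 = 0.05152 ≈ 0.0515.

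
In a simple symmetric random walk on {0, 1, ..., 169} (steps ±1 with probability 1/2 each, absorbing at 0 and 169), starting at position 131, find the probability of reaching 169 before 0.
P(hit 169 before 0) = 131/169

Let u_k = P(hit 169 before 0 | start at k). Then u_0 = 0, u_169 = 1, and u_k = u_{k-1}/2 + u_{k+1}/2 for 1 ≤ k ≤ 168. This harmonic recurrence is solved by u_k = k/169, giving u_131 = 131/169.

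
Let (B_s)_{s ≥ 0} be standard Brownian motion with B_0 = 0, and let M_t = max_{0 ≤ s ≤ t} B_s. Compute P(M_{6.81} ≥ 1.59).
P(M_{6.81} ≥ 1.59) = 2·P(B_{6.81} ≥ 1.59) = 2(1 − Φ(1.59/√6.81)) ≈ 0.5423

By the reflection principle for Brownian motion, P(M_t ≥ a) = 2 · P(B_t ≥ a) for a ≥ 0. Since B_t ~ N(0, t), P(B_t ≥ 1.59) = 1 − Φ(1.59/√t) = 1 − Φ(1.59/√6.81) = 1 − Φ(0.6093). So
  P(M_{6.81} ≥ 1.59) = 2(1 − Φ(0.6093)) ≈ 0.5423.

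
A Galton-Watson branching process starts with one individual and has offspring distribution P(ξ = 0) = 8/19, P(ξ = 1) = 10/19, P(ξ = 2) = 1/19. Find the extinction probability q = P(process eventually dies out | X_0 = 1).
q = 1

Mean offspring μ = 0·8/19 + 1·10/19 + 2·1/19 = 12/19 ≤ 1. For μ ≤ 1 with offspring not concentrated at 1, the Galton-Watson process goes extinct almost surely, so q = 1.
(Algebraic check: The pgf is f(s) = 8/19 + 10/19·s + 1/19·s². The extinction probability q is the smallest fixed point of f in [0, 1]. Setting s = f(s):
  1/19·s² + (10/19 − 1)·s + 8/19 = 0
  1/19·s² − (8/19 + 1/19)·s + 8/19 = 0
which factors as (s − 1)·(1/19·s − 8/19) = 0, giving roots s = 1 and s = (8/19)/(1/19) = 8. Since 8 ≥ 1, the smallest root in [0, 1] is s = 1.)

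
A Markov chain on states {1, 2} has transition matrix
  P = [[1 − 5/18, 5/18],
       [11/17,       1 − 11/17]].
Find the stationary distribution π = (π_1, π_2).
π_1 = 198/283, π_2 = 85/283

Solve πP = π with π_1 + π_2 = 1. From πP = π: π_1 · (1 − 5/18) + π_2 · 11/17 = π_1 ⇒ π_2 · 11/17 = π_1 · 5/18 ⇒ π_2/π_1 = (5/18)/(11/17) = 85/198. Together with π_1 + π_2 = 1:
  π_1 = (11/17)/(5/18 + 11/17) = (11/17)/(283/306) = 198/283,
  π_2 = (5/18)/(5/18 + 11/17) = (5/18)/(283/306) = 85/283.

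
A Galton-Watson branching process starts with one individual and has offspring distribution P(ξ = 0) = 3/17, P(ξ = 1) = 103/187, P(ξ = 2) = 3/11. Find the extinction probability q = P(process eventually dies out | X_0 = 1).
q = 11/17

The pgf is f(s) = 3/17 + 103/187·s + 3/11·s². The extinction probability q is the smallest fixed point of f in [0, 1]. Setting s = f(s):
  3/11·s² + (103/187 − 1)·s + 3/17 = 0
  3/11·s² − (3/17 + 3/11)·s + 3/17 = 0
which factors as (s − 1)·(3/11·s − 3/17) = 0, giving roots s = 1 and s = (3/17)/(3/11) = 11/17.
Mean offspring μ = 103/187 + 2·3/11 = 205/187 > 1 (supercritical), so q < 1. The extinction probability is the smaller root: q = (3/17)/(3/11) = 11/17.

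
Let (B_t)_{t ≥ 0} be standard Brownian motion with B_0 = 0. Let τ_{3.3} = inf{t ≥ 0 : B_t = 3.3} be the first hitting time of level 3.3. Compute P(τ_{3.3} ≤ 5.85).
P(τ_{3.3} ≤ 5.85) = 2(1 − Φ(3.3/√5.85)) = 2(1 − Φ(1.3644)) ≈ 0.1724

By the reflection principle for standard BM, P(τ_b ≤ t) = 2 · P(B_t ≥ b). Since B_t ~ N(0, t), P(B_t ≥ 3.3) = 1 − Φ(3.3/√t) = 1 − Φ(3.3/√5.85) = 1 − Φ(1.3644) ≈ 0.08622. Doubling: P(τ_{3.3} ≤ 5.85) ≈ 2 · 0.08622 = 0.17244 ≈ 0.1724.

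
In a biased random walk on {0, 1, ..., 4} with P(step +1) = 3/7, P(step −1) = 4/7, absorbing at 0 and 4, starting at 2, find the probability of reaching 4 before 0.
P(hit 4 before 0) = (1 − (4/3)^2) / (1 − (4/3)^4) = 9/25

Let u_k denote P(reach 4 before 0 | start at k). Boundary: u_0 = 0, u_4 = 1. Recurrence: u_k = 3/7·u_{k+1} + 4/7·u_{k-1} for 1 ≤ k ≤ 3. Try u_k = A + B·r^k with r = q/p = (4/7)/(3/7) = 4/3. Substitution satisfies the recurrence; boundary conditions give:
  u_k = (1 − r^k) / (1 − r^N) = (1 − (4/3)^2) / (1 − (4/3)^4) = 9/25.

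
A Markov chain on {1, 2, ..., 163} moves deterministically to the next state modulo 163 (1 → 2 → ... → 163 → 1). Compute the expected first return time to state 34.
E[T_34 | X_0 = 34] = 163

The chain cycles deterministically, so starting at state 34 it returns in exactly 163 steps. Equivalently, the stationary distribution is uniform π_j = 1/163 for every state j, so by Kac's formula E[T_34] = 1/π_34 = 163.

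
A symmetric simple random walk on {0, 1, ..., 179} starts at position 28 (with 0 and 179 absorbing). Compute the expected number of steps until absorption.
E[τ | X_0 = 28] = 4228

Let v_k = E[τ | X_0 = k]. Boundary: v_0 = v_179 = 0. Recurrence: v_k = 1 + (v_{k-1} + v_{k+1})/2 for 1 ≤ k ≤ 178. The particular solution to v_k − (v_{k-1} + v_{k+1})/2 = 1 is v_k = −k^2. Adding homogeneous solution A + B k and matching boundaries gives v_k = k (179 − k). Substituting k = 28: v_28 = 28 · 151 = 4228.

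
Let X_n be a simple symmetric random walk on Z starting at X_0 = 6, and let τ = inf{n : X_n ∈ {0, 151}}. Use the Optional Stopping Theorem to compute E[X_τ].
E[X_τ] = 6

X_n is a martingale and τ is a bounded-mean stopping time (indeed τ is finite a.s. with bounded expectation since the walk is in a bounded region). By the OST, E[X_τ] = E[X_0] = 6. Equivalently: E[X_τ] = 151 · P(hit 151 first) + 0 · P(hit 0 first) = 151 · (6/151) = 6.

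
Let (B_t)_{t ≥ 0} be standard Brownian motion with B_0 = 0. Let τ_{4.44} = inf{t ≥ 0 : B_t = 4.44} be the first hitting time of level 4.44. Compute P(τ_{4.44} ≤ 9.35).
P(τ_{4.44} ≤ 9.35) = 2(1 − Φ(4.44/√9.35)) = 2(1 − Φ(1.4520)) ≈ 0.1465

By the reflection principle for standard BM, P(τ_b ≤ t) = 2 · P(B_t ≥ b). Since B_t ~ N(0, t), P(B_t ≥ 4.44) = 1 − Φ(4.44/√t) = 1 − Φ(4.44/√9.35) = 1 − Φ(1.4520) ≈ 0.07325. Doubling: P(τ_{4.44} ≤ 9.35) ≈ 2 · 0.07325 = 0.14650 ≈ 0.1465.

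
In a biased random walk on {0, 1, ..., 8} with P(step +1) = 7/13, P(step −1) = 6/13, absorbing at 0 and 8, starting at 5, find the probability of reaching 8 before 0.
P(hit 8 before 0) = (1 − (6/7)^5) / (1 − (6/7)^8) = 3097633/4085185

Let u_k denote P(reach 8 before 0 | start at k). Boundary: u_0 = 0, u_8 = 1. Recurrence: u_k = 7/13·u_{k+1} + 6/13·u_{k-1} for 1 ≤ k ≤ 7. Try u_k = A + B·r^k with r = q/p = (6/13)/(7/13) = 6/7. Substitution satisfies the recurrence; boundary conditions give:
  u_k = (1 − r^k) / (1 − r^N) = (1 − (6/7)^5) / (1 − (6/7)^8) = 3097633/4085185.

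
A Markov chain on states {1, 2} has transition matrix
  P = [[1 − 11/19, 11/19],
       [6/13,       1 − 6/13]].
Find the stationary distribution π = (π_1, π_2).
π_1 = 114/257, π_2 = 143/257

Solve πP = π with π_1 + π_2 = 1. From πP = π: π_1 · (1 − 11/19) + π_2 · 6/13 = π_1 ⇒ π_2 · 6/13 = π_1 · 11/19 ⇒ π_2/π_1 = (11/19)/(6/13) = 143/114. Together with π_1 + π_2 = 1:
  π_1 = (6/13)/(11/19 + 6/13) = (6/13)/(257/247) = 114/257,
  π_2 = (11/19)/(11/19 + 6/13) = (11/19)/(257/247) = 143/257.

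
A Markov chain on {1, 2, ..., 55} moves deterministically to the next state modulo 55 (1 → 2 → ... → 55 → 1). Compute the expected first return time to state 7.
E[T_7 | X_0 = 7] = 55

The chain cycles deterministically, so starting at state 7 it returns in exactly 55 steps. Equivalently, the stationary distribution is uniform π_j = 1/55 for every state j, so by Kac's formula E[T_7] = 1/π_7 = 55.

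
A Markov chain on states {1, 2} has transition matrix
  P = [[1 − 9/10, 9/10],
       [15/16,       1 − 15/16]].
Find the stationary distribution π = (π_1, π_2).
π_1 = 25/49, π_2 = 24/49

Solve πP = π with π_1 + π_2 = 1. From πP = π: π_1 · (1 − 9/10) + π_2 · 15/16 = π_1 ⇒ π_2 · 15/16 = π_1 · 9/10 ⇒ π_2/π_1 = (9/10)/(15/16) = 24/25. Together with π_1 + π_2 = 1:
  π_1 = (15/16)/(9/10 + 15/16) = (15/16)/(147/80) = 25/49,
  π_2 = (9/10)/(9/10 + 15/16) = (9/10)/(147/80) = 24/49.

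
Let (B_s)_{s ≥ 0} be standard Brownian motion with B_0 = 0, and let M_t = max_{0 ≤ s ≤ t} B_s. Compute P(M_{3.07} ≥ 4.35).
P(M_{3.07} ≥ 4.35) = 2·P(B_{3.07} ≥ 4.35) = 2(1 − Φ(4.35/√3.07)) ≈ 0.0130

By the reflection principle for Brownian motion, P(M_t ≥ a) = 2 · P(B_t ≥ a) for a ≥ 0. Since B_t ~ N(0, t), P(B_t ≥ 4.35) = 1 − Φ(4.35/√t) = 1 − Φ(4.35/√3.07) = 1 − Φ(2.4827). So
  P(M_{3.07} ≥ 4.35) = 2(1 − Φ(2.4827)) ≈ 0.0130.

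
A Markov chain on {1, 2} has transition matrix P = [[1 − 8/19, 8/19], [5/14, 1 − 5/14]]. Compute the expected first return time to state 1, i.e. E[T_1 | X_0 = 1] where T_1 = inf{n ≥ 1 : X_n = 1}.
E[T_1 | X_0 = 1] = 1/π_1 = 207/95

For an irreducible recurrent Markov chain with stationary distribution π, E[T_i | X_0 = i] = 1/π_i (Kac's formula). Here π_1 = (5/14)/(8/19 + 5/14) = (5/14)/(207/266) = 95/207, so E[T_1 | X_0 = 1] = 1/π_1 = (8/19 + 5/14)/(5/14) = (207/266)/(5/14) = 207/95.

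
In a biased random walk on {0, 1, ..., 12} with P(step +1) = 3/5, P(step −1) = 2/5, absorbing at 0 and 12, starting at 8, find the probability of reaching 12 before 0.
P(hit 12 before 0) = (1 − (2/3)^8) / (1 − (2/3)^12) = 7857/8113

Let u_k denote P(reach 12 before 0 | start at k). Boundary: u_0 = 0, u_12 = 1. Recurrence: u_k = 3/5·u_{k+1} + 2/5·u_{k-1} for 1 ≤ k ≤ 11. Try u_k = A + B·r^k with r = q/p = (2/5)/(3/5) = 2/3. Substitution satisfies the recurrence; boundary conditions give:
  u_k = (1 − r^k) / (1 − r^N) = (1 − (2/3)^8) / (1 − (2/3)^12) = 7857/8113.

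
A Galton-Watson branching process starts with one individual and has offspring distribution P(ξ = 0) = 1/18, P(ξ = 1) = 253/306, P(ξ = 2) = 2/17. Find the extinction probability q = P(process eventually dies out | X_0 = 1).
q = 17/36

The pgf is f(s) = 1/18 + 253/306·s + 2/17·s². The extinction probability q is the smallest fixed point of f in [0, 1]. Setting s = f(s):
  2/17·s² + (253/306 − 1)·s + 1/18 = 0
  2/17·s² − (1/18 + 2/17)·s + 1/18 = 0
which factors as (s − 1)·(2/17·s − 1/18) = 0, giving roots s = 1 and s = (1/18)/(2/17) = 17/36.
Mean offspring μ = 253/306 + 2·2/17 = 325/306 > 1 (supercritical), so q < 1. The extinction probability is the smaller root: q = (1/18)/(2/17) = 17/36.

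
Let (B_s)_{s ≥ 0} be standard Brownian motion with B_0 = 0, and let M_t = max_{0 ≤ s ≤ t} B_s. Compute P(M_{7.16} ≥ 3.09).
P(M_{7.16} ≥ 3.09) = 2·P(B_{7.16} ≥ 3.09) = 2(1 − Φ(3.09/√7.16)) ≈ 0.2482

By the reflection principle for Brownian motion, P(M_t ≥ a) = 2 · P(B_t ≥ a) for a ≥ 0. Since B_t ~ N(0, t), P(B_t ≥ 3.09) = 1 − Φ(3.09/√t) = 1 − Φ(3.09/√7.16) = 1 − Φ(1.1548). So
  P(M_{7.16} ≥ 3.09) = 2(1 − Φ(1.1548)) ≈ 0.2482.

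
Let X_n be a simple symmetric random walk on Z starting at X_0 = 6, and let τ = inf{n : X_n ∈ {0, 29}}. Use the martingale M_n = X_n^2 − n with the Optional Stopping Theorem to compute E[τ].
E[τ] = 138

M_n = X_n^2 − n is a martingale (since E[X_{n+1}^2 | F_n] = X_n^2 + 1). By OST (τ has finite mean in a bounded region), E[M_τ] = E[M_0] = X_0^2 − 0 = 6^2 = 36. Also E[M_τ] = E[X_τ^2] − E[τ]. The walk exits at 0 or 29, with P(hit 29 first) = 6/29, so E[X_τ^2] = 29^2 · 6/29 + 0 = 174. Thus E[τ] = E[X_τ^2] − E[M_τ] = 174 − 36 = 138 = 6(29 − 6) = 138.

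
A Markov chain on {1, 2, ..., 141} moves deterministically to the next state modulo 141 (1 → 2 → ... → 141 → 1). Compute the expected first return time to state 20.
E[T_20 | X_0 = 20] = 141

The chain cycles deterministically, so starting at state 20 it returns in exactly 141 steps. Equivalently, the stationary distribution is uniform π_j = 1/141 for every state j, so by Kac's formula E[T_20] = 1/π_20 = 141.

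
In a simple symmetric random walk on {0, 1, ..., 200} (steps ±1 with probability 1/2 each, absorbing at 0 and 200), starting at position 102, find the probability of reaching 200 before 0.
P(hit 200 before 0) = 102/200 = 51/100

Let u_k = P(hit 200 before 0 | start at k). Then u_0 = 0, u_200 = 1, and u_k = u_{k-1}/2 + u_{k+1}/2 for 1 ≤ k ≤ 199. This harmonic recurrence is solved by u_k = k/200, giving u_102 = 102/200 = 51/100.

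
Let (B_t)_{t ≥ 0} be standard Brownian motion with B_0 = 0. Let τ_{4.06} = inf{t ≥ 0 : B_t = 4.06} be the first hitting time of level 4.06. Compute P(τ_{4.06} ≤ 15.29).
P(τ_{4.06} ≤ 15.29) = 2(1 − Φ(4.06/√15.29)) = 2(1 − Φ(1.0383)) ≈ 0.2991

By the reflection principle for standard BM, P(τ_b ≤ t) = 2 · P(B_t ≥ b). Since B_t ~ N(0, t), P(B_t ≥ 4.06) = 1 − Φ(4.06/√t) = 1 − Φ(4.06/√15.29) = 1 − Φ(1.0383) ≈ 0.14957. Doubling: P(τ_{4.06} ≤ 15.29) ≈ 2 · 0.14957 = 0.29914 ≈ 0.2991.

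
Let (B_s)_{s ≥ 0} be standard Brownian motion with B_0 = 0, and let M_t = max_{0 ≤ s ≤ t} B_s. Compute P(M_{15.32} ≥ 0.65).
P(M_{15.32} ≥ 0.65) = 2·P(B_{15.32} ≥ 0.65) = 2(1 − Φ(0.65/√15.32)) ≈ 0.8681

By the reflection principle for Brownian motion, P(M_t ≥ a) = 2 · P(B_t ≥ a) for a ≥ 0. Since B_t ~ N(0, t), P(B_t ≥ 0.65) = 1 − Φ(0.65/√t) = 1 − Φ(0.65/√15.32) = 1 − Φ(0.1661). So
  P(M_{15.32} ≥ 0.65) = 2(1 − Φ(0.1661)) ≈ 0.8681.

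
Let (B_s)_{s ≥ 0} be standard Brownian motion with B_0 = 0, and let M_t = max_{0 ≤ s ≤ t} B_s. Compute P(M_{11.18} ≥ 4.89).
P(M_{11.18} ≥ 4.89) = 2·P(B_{11.18} ≥ 4.89) = 2(1 − Φ(4.89/√11.18)) ≈ 0.1436

By the reflection principle for Brownian motion, P(M_t ≥ a) = 2 · P(B_t ≥ a) for a ≥ 0. Since B_t ~ N(0, t), P(B_t ≥ 4.89) = 1 − Φ(4.89/√t) = 1 − Φ(4.89/√11.18) = 1 − Φ(1.4625). So
  P(M_{11.18} ≥ 4.89) = 2(1 − Φ(1.4625)) ≈ 0.1436.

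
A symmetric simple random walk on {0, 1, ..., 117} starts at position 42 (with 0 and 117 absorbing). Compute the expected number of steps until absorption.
E[τ | X_0 = 42] = 3150

Let v_k = E[τ | X_0 = k]. Boundary: v_0 = v_117 = 0. Recurrence: v_k = 1 + (v_{k-1} + v_{k+1})/2 for 1 ≤ k ≤ 116. The particular solution to v_k − (v_{k-1} + v_{k+1})/2 = 1 is v_k = −k^2. Adding homogeneous solution A + B k and matching boundaries gives v_k = k (117 − k). Substituting k = 42: v_42 = 42 · 75 = 3150.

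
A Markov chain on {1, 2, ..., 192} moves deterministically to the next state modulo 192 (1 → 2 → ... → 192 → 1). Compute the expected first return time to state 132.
E[T_132 | X_0 = 132] = 192

The chain cycles deterministically, so starting at state 132 it returns in exactly 192 steps. Equivalently, the stationary distribution is uniform π_j = 1/192 for every state j, so by Kac's formula E[T_132] = 1/π_132 = 192.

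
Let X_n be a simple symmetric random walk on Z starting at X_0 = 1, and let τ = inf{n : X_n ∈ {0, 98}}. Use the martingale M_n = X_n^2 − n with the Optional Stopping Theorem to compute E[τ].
E[τ] = 97

M_n = X_n^2 − n is a martingale (since E[X_{n+1}^2 | F_n] = X_n^2 + 1). By OST (τ has finite mean in a bounded region), E[M_τ] = E[M_0] = X_0^2 − 0 = 1^2 = 1. Also E[M_τ] = E[X_τ^2] − E[τ]. The walk exits at 0 or 98, with P(hit 98 first) = 1/98, so E[X_τ^2] = 98^2 · 1/98 + 0 = 98. Thus E[τ] = E[X_τ^2] − E[M_τ] = 98 − 1 = 97 = 1(98 − 1) = 97.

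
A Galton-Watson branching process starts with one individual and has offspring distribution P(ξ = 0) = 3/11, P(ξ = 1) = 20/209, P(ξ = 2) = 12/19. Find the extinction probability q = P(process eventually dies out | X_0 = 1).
q = 19/44

The pgf is f(s) = 3/11 + 20/209·s + 12/19·s². The extinction probability q is the smallest fixed point of f in [0, 1]. Setting s = f(s):
  12/19·s² + (20/209 − 1)·s + 3/11 = 0
  12/19·s² − (3/11 + 12/19)·s + 3/11 = 0
which factors as (s − 1)·(12/19·s − 3/11) = 0, giving roots s = 1 and s = (3/11)/(12/19) = 19/44.
Mean offspring μ = 20/209 + 2·12/19 = 284/209 > 1 (supercritical), so q < 1. The extinction probability is the smaller root: q = (3/11)/(12/19) = 19/44.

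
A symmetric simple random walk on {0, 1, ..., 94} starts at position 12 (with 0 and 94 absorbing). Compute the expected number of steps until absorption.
E[τ | X_0 = 12] = 984

Let v_k = E[τ | X_0 = k]. Boundary: v_0 = v_94 = 0. Recurrence: v_k = 1 + (v_{k-1} + v_{k+1})/2 for 1 ≤ k ≤ 93. The particular solution to v_k − (v_{k-1} + v_{k+1})/2 = 1 is v_k = −k^2. Adding homogeneous solution A + B k and matching boundaries gives v_k = k (94 − k). Substituting k = 12: v_12 = 12 · 82 = 984.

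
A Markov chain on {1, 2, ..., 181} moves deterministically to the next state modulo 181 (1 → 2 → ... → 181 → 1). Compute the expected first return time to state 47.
E[T_47 | X_0 = 47] = 181

The chain cycles deterministically, so starting at state 47 it returns in exactly 181 steps. Equivalently, the stationary distribution is uniform π_j = 1/181 for every state j, so by Kac's formula E[T_47] = 1/π_47 = 181.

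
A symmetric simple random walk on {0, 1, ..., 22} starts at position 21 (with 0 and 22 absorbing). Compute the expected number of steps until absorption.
E[τ | X_0 = 21] = 21

Let v_k = E[τ | X_0 = k]. Boundary: v_0 = v_22 = 0. Recurrence: v_k = 1 + (v_{k-1} + v_{k+1})/2 for 1 ≤ k ≤ 21. The particular solution to v_k − (v_{k-1} + v_{k+1})/2 = 1 is v_k = −k^2. Adding homogeneous solution A + B k and matching boundaries gives v_k = k (22 − k). Substituting k = 21: v_21 = 21 · 1 = 21.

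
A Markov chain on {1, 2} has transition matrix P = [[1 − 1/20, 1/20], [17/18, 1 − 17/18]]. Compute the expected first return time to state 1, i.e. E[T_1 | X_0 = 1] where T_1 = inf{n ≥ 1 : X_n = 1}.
E[T_1 | X_0 = 1] = 1/π_1 = 179/170

For an irreducible recurrent Markov chain with stationary distribution π, E[T_i | X_0 = i] = 1/π_i (Kac's formula). Here π_1 = (17/18)/(1/20 + 17/18) = (17/18)/(179/180) = 170/179, so E[T_1 | X_0 = 1] = 1/π_1 = (1/20 + 17/18)/(17/18) = (179/180)/(17/18) = 179/170.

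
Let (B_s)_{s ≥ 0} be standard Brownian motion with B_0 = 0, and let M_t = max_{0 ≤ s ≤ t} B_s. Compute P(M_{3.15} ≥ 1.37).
P(M_{3.15} ≥ 1.37) = 2·P(B_{3.15} ≥ 1.37) = 2(1 − Φ(1.37/√3.15)) ≈ 0.4402

By the reflection principle for Brownian motion, P(M_t ≥ a) = 2 · P(B_t ≥ a) for a ≥ 0. Since B_t ~ N(0, t), P(B_t ≥ 1.37) = 1 − Φ(1.37/√t) = 1 − Φ(1.37/√3.15) = 1 − Φ(0.7719). So
  P(M_{3.15} ≥ 1.37) = 2(1 − Φ(0.7719)) ≈ 0.4402.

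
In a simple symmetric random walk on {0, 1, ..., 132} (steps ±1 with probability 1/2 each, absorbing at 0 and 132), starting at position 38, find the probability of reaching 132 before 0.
P(hit 132 before 0) = 38/132 = 19/66

Let u_k = P(hit 132 before 0 | start at k). Then u_0 = 0, u_132 = 1, and u_k = u_{k-1}/2 + u_{k+1}/2 for 1 ≤ k ≤ 131. This harmonic recurrence is solved by u_k = k/132, giving u_38 = 38/132 = 19/66.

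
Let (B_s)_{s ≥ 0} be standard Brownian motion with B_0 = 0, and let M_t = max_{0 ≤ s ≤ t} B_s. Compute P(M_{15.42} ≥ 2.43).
P(M_{15.42} ≥ 2.43) = 2·P(B_{15.42} ≥ 2.43) = 2(1 − Φ(2.43/√15.42)) ≈ 0.5360

By the reflection principle for Brownian motion, P(M_t ≥ a) = 2 · P(B_t ≥ a) for a ≥ 0. Since B_t ~ N(0, t), P(B_t ≥ 2.43) = 1 − Φ(2.43/√t) = 1 − Φ(2.43/√15.42) = 1 − Φ(0.6188). So
  P(M_{15.42} ≥ 2.43) = 2(1 − Φ(0.6188)) ≈ 0.5360.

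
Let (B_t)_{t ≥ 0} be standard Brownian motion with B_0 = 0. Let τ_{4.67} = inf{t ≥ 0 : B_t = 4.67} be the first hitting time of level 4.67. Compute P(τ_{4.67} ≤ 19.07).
P(τ_{4.67} ≤ 19.07) = 2(1 − Φ(4.67/√19.07)) = 2(1 − Φ(1.0694)) ≈ 0.2849

By the reflection principle for standard BM, P(τ_b ≤ t) = 2 · P(B_t ≥ b). Since B_t ~ N(0, t), P(B_t ≥ 4.67) = 1 − Φ(4.67/√t) = 1 − Φ(4.67/√19.07) = 1 − Φ(1.0694) ≈ 0.14244. Doubling: P(τ_{4.67} ≤ 19.07) ≈ 2 · 0.14244 = 0.28488 ≈ 0.2849.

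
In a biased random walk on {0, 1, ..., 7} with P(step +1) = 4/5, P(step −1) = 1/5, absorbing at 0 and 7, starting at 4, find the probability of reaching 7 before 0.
P(hit 7 before 0) = (1 − (1/4)^4) / (1 − (1/4)^7) = 5440/5461

Let u_k denote P(reach 7 before 0 | start at k). Boundary: u_0 = 0, u_7 = 1. Recurrence: u_k = 4/5·u_{k+1} + 1/5·u_{k-1} for 1 ≤ k ≤ 6. Try u_k = A + B·r^k with r = q/p = (1/5)/(4/5) = 1/4. Substitution satisfies the recurrence; boundary conditions give:
  u_k = (1 − r^k) / (1 − r^N) = (1 − (1/4)^4) / (1 − (1/4)^7) = 5440/5461.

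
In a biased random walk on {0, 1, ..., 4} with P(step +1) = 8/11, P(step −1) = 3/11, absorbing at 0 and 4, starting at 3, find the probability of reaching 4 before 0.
P(hit 4 before 0) = (1 − (3/8)^3) / (1 − (3/8)^4) = 776/803

Let u_k denote P(reach 4 before 0 | start at k). Boundary: u_0 = 0, u_4 = 1. Recurrence: u_k = 8/11·u_{k+1} + 3/11·u_{k-1} for 1 ≤ k ≤ 3. Try u_k = A + B·r^k with r = q/p = (3/11)/(8/11) = 3/8. Substitution satisfies the recurrence; boundary conditions give:
  u_k = (1 − r^k) / (1 − r^N) = (1 − (3/8)^3) / (1 − (3/8)^4) = 776/803.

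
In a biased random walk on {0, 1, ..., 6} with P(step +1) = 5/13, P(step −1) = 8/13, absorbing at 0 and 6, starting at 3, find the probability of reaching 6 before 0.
P(hit 6 before 0) = (1 − (8/5)^3) / (1 − (8/5)^6) = 125/637

Let u_k denote P(reach 6 before 0 | start at k). Boundary: u_0 = 0, u_6 = 1. Recurrence: u_k = 5/13·u_{k+1} + 8/13·u_{k-1} for 1 ≤ k ≤ 5. Try u_k = A + B·r^k with r = q/p = (8/13)/(5/13) = 8/5. Substitution satisfies the recurrence; boundary conditions give:
  u_k = (1 − r^k) / (1 − r^N) = (1 − (8/5)^3) / (1 − (8/5)^6) = 125/637.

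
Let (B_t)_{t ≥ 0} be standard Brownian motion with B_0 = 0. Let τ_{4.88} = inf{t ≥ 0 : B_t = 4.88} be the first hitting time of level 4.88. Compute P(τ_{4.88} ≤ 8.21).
P(τ_{4.88} ≤ 8.21) = 2(1 − Φ(4.88/√8.21)) = 2(1 − Φ(1.7031)) ≈ 0.0885

By the reflection principle for standard BM, P(τ_b ≤ t) = 2 · P(B_t ≥ b). Since B_t ~ N(0, t), P(B_t ≥ 4.88) = 1 − Φ(4.88/√t) = 1 − Φ(4.88/√8.21) = 1 − Φ(1.7031) ≈ 0.04427. Doubling: P(τ_{4.88} ≤ 8.21) ≈ 2 · 0.04427 = 0.08854 ≈ 0.0885.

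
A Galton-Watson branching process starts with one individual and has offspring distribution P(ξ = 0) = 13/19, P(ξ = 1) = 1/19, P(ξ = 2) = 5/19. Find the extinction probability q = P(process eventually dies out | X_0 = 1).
q = 1

Mean offspring μ = 0·13/19 + 1·1/19 + 2·5/19 = 11/19 ≤ 1. For μ ≤ 1 with offspring not concentrated at 1, the Galton-Watson process goes extinct almost surely, so q = 1.
(Algebraic check: The pgf is f(s) = 13/19 + 1/19·s + 5/19·s². The extinction probability q is the smallest fixed point of f in [0, 1]. Setting s = f(s):
  5/19·s² + (1/19 − 1)·s + 13/19 = 0
  5/19·s² − (13/19 + 5/19)·s + 13/19 = 0
which factors as (s − 1)·(5/19·s − 13/19) = 0, giving roots s = 1 and s = (13/19)/(5/19) = 13/5. Since 13/5 ≥ 1, the smallest root in [0, 1] is s = 1.)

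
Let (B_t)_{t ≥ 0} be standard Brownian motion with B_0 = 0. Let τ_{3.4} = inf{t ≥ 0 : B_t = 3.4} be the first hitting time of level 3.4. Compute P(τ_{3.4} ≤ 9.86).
P(τ_{3.4} ≤ 9.86) = 2(1 − Φ(3.4/√9.86)) = 2(1 − Φ(1.0828)) ≈ 0.2789

By the reflection principle for standard BM, P(τ_b ≤ t) = 2 · P(B_t ≥ b). Since B_t ~ N(0, t), P(B_t ≥ 3.4) = 1 − Φ(3.4/√t) = 1 − Φ(3.4/√9.86) = 1 − Φ(1.0828) ≈ 0.13945. Doubling: P(τ_{3.4} ≤ 9.86) ≈ 2 · 0.13945 = 0.27890 ≈ 0.2789.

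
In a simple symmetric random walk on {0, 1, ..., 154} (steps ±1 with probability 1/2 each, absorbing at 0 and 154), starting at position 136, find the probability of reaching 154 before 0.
P(hit 154 before 0) = 136/154 = 68/77

Let u_k = P(hit 154 before 0 | start at k). Then u_0 = 0, u_154 = 1, and u_k = u_{k-1}/2 + u_{k+1}/2 for 1 ≤ k ≤ 153. This harmonic recurrence is solved by u_k = k/154, giving u_136 = 136/154 = 68/77.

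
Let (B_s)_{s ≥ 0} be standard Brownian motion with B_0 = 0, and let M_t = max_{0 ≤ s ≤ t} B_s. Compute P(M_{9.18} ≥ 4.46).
P(M_{9.18} ≥ 4.46) = 2·P(B_{9.18} ≥ 4.46) = 2(1 − Φ(4.46/√9.18)) ≈ 0.1410

By the reflection principle for Brownian motion, P(M_t ≥ a) = 2 · P(B_t ≥ a) for a ≥ 0. Since B_t ~ N(0, t), P(B_t ≥ 4.46) = 1 − Φ(4.46/√t) = 1 − Φ(4.46/√9.18) = 1 − Φ(1.4720). So
  P(M_{9.18} ≥ 4.46) = 2(1 − Φ(1.4720)) ≈ 0.1410.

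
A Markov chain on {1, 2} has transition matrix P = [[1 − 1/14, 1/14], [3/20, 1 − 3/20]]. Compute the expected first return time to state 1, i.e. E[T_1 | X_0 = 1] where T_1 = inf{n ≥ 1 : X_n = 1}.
E[T_1 | X_0 = 1] = 1/π_1 = 31/21

For an irreducible recurrent Markov chain with stationary distribution π, E[T_i | X_0 = i] = 1/π_i (Kac's formula). Here π_1 = (3/20)/(1/14 + 3/20) = (3/20)/(31/140) = 21/31, so E[T_1 | X_0 = 1] = 1/π_1 = (1/14 + 3/20)/(3/20) = (31/140)/(3/20) = 31/21.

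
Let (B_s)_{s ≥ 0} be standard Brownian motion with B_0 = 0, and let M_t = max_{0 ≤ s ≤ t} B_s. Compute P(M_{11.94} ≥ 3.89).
P(M_{11.94} ≥ 3.89) = 2·P(B_{11.94} ≥ 3.89) = 2(1 − Φ(3.89/√11.94)) ≈ 0.2603

By the reflection principle for Brownian motion, P(M_t ≥ a) = 2 · P(B_t ≥ a) for a ≥ 0. Since B_t ~ N(0, t), P(B_t ≥ 3.89) = 1 − Φ(3.89/√t) = 1 − Φ(3.89/√11.94) = 1 − Φ(1.1258). So
  P(M_{11.94} ≥ 3.89) = 2(1 − Φ(1.1258)) ≈ 0.2603.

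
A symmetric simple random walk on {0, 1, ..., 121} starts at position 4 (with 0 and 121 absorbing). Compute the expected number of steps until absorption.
E[τ | X_0 = 4] = 468

Let v_k = E[τ | X_0 = k]. Boundary: v_0 = v_121 = 0. Recurrence: v_k = 1 + (v_{k-1} + v_{k+1})/2 for 1 ≤ k ≤ 120. The particular solution to v_k − (v_{k-1} + v_{k+1})/2 = 1 is v_k = −k^2. Adding homogeneous solution A + B k and matching boundaries gives v_k = k (121 − k). Substituting k = 4: v_4 = 4 · 117 = 468.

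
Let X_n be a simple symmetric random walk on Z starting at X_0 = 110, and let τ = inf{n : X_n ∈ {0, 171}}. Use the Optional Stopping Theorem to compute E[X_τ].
E[X_τ] = 110

X_n is a martingale and τ is a bounded-mean stopping time (indeed τ is finite a.s. with bounded expectation since the walk is in a bounded region). By the OST, E[X_τ] = E[X_0] = 110. Equivalently: E[X_τ] = 171 · P(hit 171 first) + 0 · P(hit 0 first) = 171 · (110/171) = 110.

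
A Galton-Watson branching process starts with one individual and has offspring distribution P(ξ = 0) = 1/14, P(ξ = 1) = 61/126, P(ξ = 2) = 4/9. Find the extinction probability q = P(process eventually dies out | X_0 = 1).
q = 9/56

The pgf is f(s) = 1/14 + 61/126·s + 4/9·s². The extinction probability q is the smallest fixed point of f in [0, 1]. Setting s = f(s):
  4/9·s² + (61/126 − 1)·s + 1/14 = 0
  4/9·s² − (1/14 + 4/9)·s + 1/14 = 0
which factors as (s − 1)·(4/9·s − 1/14) = 0, giving roots s = 1 and s = (1/14)/(4/9) = 9/56.
Mean offspring μ = 61/126 + 2·4/9 = 173/126 > 1 (supercritical), so q < 1. The extinction probability is the smaller root: q = (1/14)/(4/9) = 9/56.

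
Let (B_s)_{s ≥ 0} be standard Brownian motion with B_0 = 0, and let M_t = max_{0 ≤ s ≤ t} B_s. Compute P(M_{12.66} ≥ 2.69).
P(M_{12.66} ≥ 2.69) = 2·P(B_{12.66} ≥ 2.69) = 2(1 − Φ(2.69/√12.66)) ≈ 0.4496

By the reflection principle for Brownian motion, P(M_t ≥ a) = 2 · P(B_t ≥ a) for a ≥ 0. Since B_t ~ N(0, t), P(B_t ≥ 2.69) = 1 − Φ(2.69/√t) = 1 − Φ(2.69/√12.66) = 1 − Φ(0.7560). So
  P(M_{12.66} ≥ 2.69) = 2(1 − Φ(0.7560)) ≈ 0.4496.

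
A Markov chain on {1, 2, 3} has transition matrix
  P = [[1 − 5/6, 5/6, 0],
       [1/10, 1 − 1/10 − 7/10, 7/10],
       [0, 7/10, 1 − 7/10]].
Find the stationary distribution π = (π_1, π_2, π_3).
π = (3/53, 25/53, 25/53)

This is a birth-death chain on three states, which satisfies detailed balance: π_1 · P_{12} = π_2 · P_{21} and π_2 · P_{23} = π_3 · P_{32}.
From π_1 · 5/6 = π_2 · 1/10: π_2/π_1 = (5/6)/(1/10) = 25/3.
From π_2 · 7/10 = π_3 · 7/10: π_3/π_2 = (7/10)/(7/10) = 1.
Take π_1 proportional to 1; then unnormalized π = (1, 25/3, 25/3). Normalize by dividing by the sum 53/3:
  π = (3/53, 25/53, 25/53).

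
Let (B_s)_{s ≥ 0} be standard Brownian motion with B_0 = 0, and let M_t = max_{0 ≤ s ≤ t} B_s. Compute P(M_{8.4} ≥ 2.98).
P(M_{8.4} ≥ 2.98) = 2·P(B_{8.4} ≥ 2.98) = 2(1 − Φ(2.98/√8.4)) ≈ 0.3039

By the reflection principle for Brownian motion, P(M_t ≥ a) = 2 · P(B_t ≥ a) for a ≥ 0. Since B_t ~ N(0, t), P(B_t ≥ 2.98) = 1 − Φ(2.98/√t) = 1 − Φ(2.98/√8.4) = 1 − Φ(1.0282). So
  P(M_{8.4} ≥ 2.98) = 2(1 − Φ(1.0282)) ≈ 0.3039.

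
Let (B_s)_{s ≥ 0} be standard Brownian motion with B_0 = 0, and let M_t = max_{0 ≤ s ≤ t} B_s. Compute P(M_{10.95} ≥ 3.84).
P(M_{10.95} ≥ 3.84) = 2·P(B_{10.95} ≥ 3.84) = 2(1 − Φ(3.84/√10.95)) ≈ 0.2459

By the reflection principle for Brownian motion, P(M_t ≥ a) = 2 · P(B_t ≥ a) for a ≥ 0. Since B_t ~ N(0, t), P(B_t ≥ 3.84) = 1 − Φ(3.84/√t) = 1 − Φ(3.84/√10.95) = 1 − Φ(1.1604). So
  P(M_{10.95} ≥ 3.84) = 2(1 − Φ(1.1604)) ≈ 0.2459.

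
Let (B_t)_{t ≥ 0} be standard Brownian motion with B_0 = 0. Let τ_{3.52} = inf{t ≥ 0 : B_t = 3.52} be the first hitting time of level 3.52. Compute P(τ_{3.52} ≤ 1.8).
P(τ_{3.52} ≤ 1.8) = 2(1 − Φ(3.52/√1.8)) = 2(1 − Φ(2.6237)) ≈ 0.0087

By the reflection principle for standard BM, P(τ_b ≤ t) = 2 · P(B_t ≥ b). Since B_t ~ N(0, t), P(B_t ≥ 3.52) = 1 − Φ(3.52/√t) = 1 − Φ(3.52/√1.8) = 1 − Φ(2.6237) ≈ 0.00435. Doubling: P(τ_{3.52} ≤ 1.8) ≈ 2 · 0.00435 = 0.00870 ≈ 0.0087.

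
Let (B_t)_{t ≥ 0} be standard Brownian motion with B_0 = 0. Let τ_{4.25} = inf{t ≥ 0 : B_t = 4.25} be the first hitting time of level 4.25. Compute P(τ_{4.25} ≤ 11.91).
P(τ_{4.25} ≤ 11.91) = 2(1 − Φ(4.25/√11.91)) = 2(1 − Φ(1.2315)) ≈ 0.2181

By the reflection principle for standard BM, P(τ_b ≤ t) = 2 · P(B_t ≥ b). Since B_t ~ N(0, t), P(B_t ≥ 4.25) = 1 − Φ(4.25/√t) = 1 − Φ(4.25/√11.91) = 1 − Φ(1.2315) ≈ 0.10907. Doubling: P(τ_{4.25} ≤ 11.91) ≈ 2 · 0.10907 = 0.21814 ≈ 0.2181.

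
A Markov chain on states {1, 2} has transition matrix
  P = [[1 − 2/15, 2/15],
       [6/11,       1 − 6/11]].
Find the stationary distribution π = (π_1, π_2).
π_1 = 45/56, π_2 = 11/56

Solve πP = π with π_1 + π_2 = 1. From πP = π: π_1 · (1 − 2/15) + π_2 · 6/11 = π_1 ⇒ π_2 · 6/11 = π_1 · 2/15 ⇒ π_2/π_1 = (2/15)/(6/11) = 11/45. Together with π_1 + π_2 = 1:
  π_1 = (6/11)/(2/15 + 6/11) = (6/11)/(112/165) = 45/56,
  π_2 = (2/15)/(2/15 + 6/11) = (2/15)/(112/165) = 11/56.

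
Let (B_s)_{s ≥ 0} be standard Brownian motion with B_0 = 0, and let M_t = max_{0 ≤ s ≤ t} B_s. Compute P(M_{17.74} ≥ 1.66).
P(M_{17.74} ≥ 1.66) = 2·P(B_{17.74} ≥ 1.66) = 2(1 − Φ(1.66/√17.74)) ≈ 0.6935

By the reflection principle for Brownian motion, P(M_t ≥ a) = 2 · P(B_t ≥ a) for a ≥ 0. Since B_t ~ N(0, t), P(B_t ≥ 1.66) = 1 − Φ(1.66/√t) = 1 − Φ(1.66/√17.74) = 1 − Φ(0.3941). So
  P(M_{17.74} ≥ 1.66) = 2(1 − Φ(0.3941)) ≈ 0.6935.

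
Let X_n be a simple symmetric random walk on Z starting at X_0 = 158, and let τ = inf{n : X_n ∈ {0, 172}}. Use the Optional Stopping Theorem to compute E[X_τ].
E[X_τ] = 158

X_n is a martingale and τ is a bounded-mean stopping time (indeed τ is finite a.s. with bounded expectation since the walk is in a bounded region). By the OST, E[X_τ] = E[X_0] = 158. Equivalently: E[X_τ] = 172 · P(hit 172 first) + 0 · P(hit 0 first) = 172 · (158/172) = 158.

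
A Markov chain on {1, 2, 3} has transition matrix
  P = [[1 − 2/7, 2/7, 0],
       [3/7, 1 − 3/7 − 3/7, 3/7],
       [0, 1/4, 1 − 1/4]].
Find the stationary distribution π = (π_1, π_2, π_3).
π = (21/59, 14/59, 24/59)

This is a birth-death chain on three states, which satisfies detailed balance: π_1 · P_{12} = π_2 · P_{21} and π_2 · P_{23} = π_3 · P_{32}.
From π_1 · 2/7 = π_2 · 3/7: π_2/π_1 = (2/7)/(3/7) = 2/3.
From π_2 · 3/7 = π_3 · 1/4: π_3/π_2 = (3/7)/(1/4) = 12/7.
Take π_1 proportional to 1; then unnormalized π = (1, 2/3, 8/7). Normalize by dividing by the sum 59/21:
  π = (21/59, 14/59, 24/59).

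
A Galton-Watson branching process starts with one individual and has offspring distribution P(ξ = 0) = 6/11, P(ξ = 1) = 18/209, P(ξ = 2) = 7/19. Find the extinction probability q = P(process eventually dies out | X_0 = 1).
q = 1

Mean offspring μ = 0·6/11 + 1·18/209 + 2·7/19 = 172/209 ≤ 1. For μ ≤ 1 with offspring not concentrated at 1, the Galton-Watson process goes extinct almost surely, so q = 1.
(Algebraic check: The pgf is f(s) = 6/11 + 18/209·s + 7/19·s². The extinction probability q is the smallest fixed point of f in [0, 1]. Setting s = f(s):
  7/19·s² + (18/209 − 1)·s + 6/11 = 0
  7/19·s² − (6/11 + 7/19)·s + 6/11 = 0
which factors as (s − 1)·(7/19·s − 6/11) = 0, giving roots s = 1 and s = (6/11)/(7/19) = 114/77. Since 114/77 ≥ 1, the smallest root in [0, 1] is s = 1.)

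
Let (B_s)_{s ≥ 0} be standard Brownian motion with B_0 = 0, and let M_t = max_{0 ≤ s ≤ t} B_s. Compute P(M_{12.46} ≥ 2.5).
P(M_{12.46} ≥ 2.5) = 2·P(B_{12.46} ≥ 2.5) = 2(1 − Φ(2.5/√12.46)) ≈ 0.4788

By the reflection principle for Brownian motion, P(M_t ≥ a) = 2 · P(B_t ≥ a) for a ≥ 0. Since B_t ~ N(0, t), P(B_t ≥ 2.5) = 1 − Φ(2.5/√t) = 1 − Φ(2.5/√12.46) = 1 − Φ(0.7082). So
  P(M_{12.46} ≥ 2.5) = 2(1 − Φ(0.7082)) ≈ 0.4788.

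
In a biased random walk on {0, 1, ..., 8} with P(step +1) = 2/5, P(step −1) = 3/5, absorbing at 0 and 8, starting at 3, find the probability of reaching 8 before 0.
P(hit 8 before 0) = (1 − (3/2)^3) / (1 − (3/2)^8) = 608/6305

Let u_k denote P(reach 8 before 0 | start at k). Boundary: u_0 = 0, u_8 = 1. Recurrence: u_k = 2/5·u_{k+1} + 3/5·u_{k-1} for 1 ≤ k ≤ 7. Try u_k = A + B·r^k with r = q/p = (3/5)/(2/5) = 3/2. Substitution satisfies the recurrence; boundary conditions give:
  u_k = (1 − r^k) / (1 − r^N) = (1 − (3/2)^3) / (1 − (3/2)^8) = 608/6305.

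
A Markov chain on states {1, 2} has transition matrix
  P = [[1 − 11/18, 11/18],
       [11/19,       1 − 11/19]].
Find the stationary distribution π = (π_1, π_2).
π_1 = 18/37, π_2 = 19/37

Solve πP = π with π_1 + π_2 = 1. From πP = π: π_1 · (1 − 11/18) + π_2 · 11/19 = π_1 ⇒ π_2 · 11/19 = π_1 · 11/18 ⇒ π_2/π_1 = (11/18)/(11/19) = 19/18. Together with π_1 + π_2 = 1:
  π_1 = (11/19)/(11/18 + 11/19) = (11/19)/(407/342) = 18/37,
  π_2 = (11/18)/(11/18 + 11/19) = (11/18)/(407/342) = 19/37.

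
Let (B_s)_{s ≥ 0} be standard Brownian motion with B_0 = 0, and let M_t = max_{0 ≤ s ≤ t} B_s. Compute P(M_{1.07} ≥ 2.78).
P(M_{1.07} ≥ 2.78) = 2·P(B_{1.07} ≥ 2.78) = 2(1 − Φ(2.78/√1.07)) ≈ 0.0072

By the reflection principle for Brownian motion, P(M_t ≥ a) = 2 · P(B_t ≥ a) for a ≥ 0. Since B_t ~ N(0, t), P(B_t ≥ 2.78) = 1 − Φ(2.78/√t) = 1 − Φ(2.78/√1.07) = 1 − Φ(2.6875). So
  P(M_{1.07} ≥ 2.78) = 2(1 − Φ(2.6875)) ≈ 0.0072.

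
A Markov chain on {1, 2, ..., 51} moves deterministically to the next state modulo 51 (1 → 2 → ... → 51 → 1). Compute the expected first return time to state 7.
E[T_7 | X_0 = 7] = 51

The chain cycles deterministically, so starting at state 7 it returns in exactly 51 steps. Equivalently, the stationary distribution is uniform π_j = 1/51 for every state j, so by Kac's formula E[T_7] = 1/π_7 = 51.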